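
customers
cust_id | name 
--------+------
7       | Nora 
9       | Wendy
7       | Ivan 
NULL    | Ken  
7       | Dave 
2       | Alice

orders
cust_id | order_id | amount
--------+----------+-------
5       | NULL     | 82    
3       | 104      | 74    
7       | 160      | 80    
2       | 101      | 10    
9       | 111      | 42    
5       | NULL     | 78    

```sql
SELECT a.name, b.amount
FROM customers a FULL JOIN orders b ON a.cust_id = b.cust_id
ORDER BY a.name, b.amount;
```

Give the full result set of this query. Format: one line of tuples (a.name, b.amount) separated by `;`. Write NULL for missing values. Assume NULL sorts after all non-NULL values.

FULL OUTER JOIN keeps every row from both sides; unmatched rows get NULL for the other side's columns.
Matching on a.cust_id = b.cust_id. A NULL in a compared column never satisfies the condition.
Matched pairs: 5; unmatched a rows kept: 1; unmatched b rows kept: 3.

(Alice, 10); (Dave, 80); (Ivan, 80); (Ken, NULL); (Nora, 80); (Wendy, 42); (NULL, 74); (NULL, 78); (NULL, 82)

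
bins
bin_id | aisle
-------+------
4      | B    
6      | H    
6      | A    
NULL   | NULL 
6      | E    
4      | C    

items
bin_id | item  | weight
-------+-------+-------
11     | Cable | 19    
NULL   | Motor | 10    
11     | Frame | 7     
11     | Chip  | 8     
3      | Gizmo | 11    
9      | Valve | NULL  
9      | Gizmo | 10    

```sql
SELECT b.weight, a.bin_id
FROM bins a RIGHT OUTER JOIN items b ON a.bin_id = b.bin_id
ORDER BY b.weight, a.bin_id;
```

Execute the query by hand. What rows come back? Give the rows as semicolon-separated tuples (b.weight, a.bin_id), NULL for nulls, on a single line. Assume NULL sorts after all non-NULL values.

(7, NULL); (8, NULL); (10, NULL); (10, NULL); (11, NULL); (19, NULL); (NULL, NULL)

RIGHT JOIN keeps every row from `items`; unmatched rows get NULL for `bins`'s columns.
Matching on a.bin_id = b.bin_id. A NULL in a compared column never satisfies the condition.
- a[0] bin_id=4 → no match.
- a[1] bin_id=6 → no match.
- a[2] bin_id=6 → no match.
- a[3] bin_id=NULL → no match.
- a[4] bin_id=6 → no match.
- a[5] bin_id=4 → no match.
- 7 b row(s) had no a match → kept, a columns NULL.
After projecting and ordering:
b.weight | a.bin_id
7 | NULL
8 | NULL
10 | NULL
10 | NULL
11 | NULL
19 | NULL
NULL | NULL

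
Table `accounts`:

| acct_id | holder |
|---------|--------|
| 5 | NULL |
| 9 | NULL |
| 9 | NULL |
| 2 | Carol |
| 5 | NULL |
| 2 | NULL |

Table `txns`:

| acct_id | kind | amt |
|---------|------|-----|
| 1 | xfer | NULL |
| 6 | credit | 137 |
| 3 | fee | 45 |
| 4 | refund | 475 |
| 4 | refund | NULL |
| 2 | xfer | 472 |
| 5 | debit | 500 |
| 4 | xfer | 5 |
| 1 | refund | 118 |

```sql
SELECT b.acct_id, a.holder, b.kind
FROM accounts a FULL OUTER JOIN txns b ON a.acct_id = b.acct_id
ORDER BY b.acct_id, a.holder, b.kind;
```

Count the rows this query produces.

13

FULL OUTER JOIN keeps every row from both sides; unmatched rows get NULL for the other side's columns.
Matching on a.acct_id = b.acct_id.
Matched pairs: 4; unmatched a rows kept: 2; unmatched b rows kept: 7.
Total: 4 matched + 9 padded = 13 rows.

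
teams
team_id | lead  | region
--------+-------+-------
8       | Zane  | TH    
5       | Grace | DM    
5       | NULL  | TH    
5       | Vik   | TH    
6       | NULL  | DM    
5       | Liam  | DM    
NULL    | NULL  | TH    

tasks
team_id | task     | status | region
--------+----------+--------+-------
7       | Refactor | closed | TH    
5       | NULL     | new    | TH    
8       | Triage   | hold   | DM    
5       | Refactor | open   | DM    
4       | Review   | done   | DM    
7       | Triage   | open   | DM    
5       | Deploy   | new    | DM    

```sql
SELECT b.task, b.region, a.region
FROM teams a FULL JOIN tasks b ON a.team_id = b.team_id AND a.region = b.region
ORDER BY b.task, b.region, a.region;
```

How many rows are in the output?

13

FULL OUTER JOIN keeps every row from both sides; unmatched rows get NULL for the other side's columns.
Matching on a.team_id = b.team_id AND a.region = b.region. A NULL in a compared column never satisfies the condition.
- a (team_id=8, region=TH) has no partner → padded with NULL.
- a (team_id=5, region=DM) pairs with 2 row(s) of b.
- a (team_id=5, region=TH) pairs with 1 row(s) of b.
- a (team_id=5, region=TH) pairs with 1 row(s) of b.
- a (team_id=6, region=DM) has no partner → padded with NULL.
- a (team_id=5, region=DM) pairs with 2 row(s) of b.
- a (team_id=NULL, region=TH) has no partner → padded with NULL.
- 4 row(s) from b found no a partner → padded with NULL.
Total: 6 matched + 7 padded = 13 rows.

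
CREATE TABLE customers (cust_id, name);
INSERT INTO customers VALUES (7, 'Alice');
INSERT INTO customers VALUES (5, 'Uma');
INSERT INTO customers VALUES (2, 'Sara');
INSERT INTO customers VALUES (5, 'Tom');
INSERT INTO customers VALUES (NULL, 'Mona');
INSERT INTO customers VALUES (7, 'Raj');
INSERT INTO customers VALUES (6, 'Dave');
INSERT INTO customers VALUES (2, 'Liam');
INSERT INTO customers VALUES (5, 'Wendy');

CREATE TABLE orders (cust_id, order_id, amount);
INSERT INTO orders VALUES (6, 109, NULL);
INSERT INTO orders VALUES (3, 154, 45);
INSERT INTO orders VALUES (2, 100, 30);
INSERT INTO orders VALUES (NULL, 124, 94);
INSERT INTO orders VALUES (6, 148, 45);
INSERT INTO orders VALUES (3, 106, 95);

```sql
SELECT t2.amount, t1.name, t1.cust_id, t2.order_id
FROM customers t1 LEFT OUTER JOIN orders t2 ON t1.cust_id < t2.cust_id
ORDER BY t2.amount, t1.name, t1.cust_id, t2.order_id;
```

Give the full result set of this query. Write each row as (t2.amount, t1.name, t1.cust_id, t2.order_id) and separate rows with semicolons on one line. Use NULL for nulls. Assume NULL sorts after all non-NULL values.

(45, Liam, 2, 148); (45, Liam, 2, 154); (45, Sara, 2, 148); (45, Sara, 2, 154); (45, Tom, 5, 148); (45, Uma, 5, 148); (45, Wendy, 5, 148); (95, Liam, 2, 106); (95, Sara, 2, 106); (NULL, Alice, 7, NULL); (NULL, Dave, 6, NULL); (NULL, Liam, 2, 109); (NULL, Mona, NULL, NULL); (NULL, Raj, 7, NULL); (NULL, Sara, 2, 109); (NULL, Tom, 5, 109); (NULL, Uma, 5, 109); (NULL, Wendy, 5, 109)

LEFT JOIN keeps every row from `customers`; unmatched rows get NULL for `orders`'s columns.
Matching on t1.cust_id < t2.cust_id. A NULL in a compared column never satisfies the condition.
- t1[0] cust_id=7 → no match; kept with NULLs on the t2 side.
- t1[1] cust_id=5 → 2 match(es) in t2 → 2 row(s).
- t1[2] cust_id=2 → 4 match(es) in t2 → 4 row(s).
- t1[3] cust_id=5 → 2 match(es) in t2 → 2 row(s).
- t1[4] cust_id=NULL → no match; kept with NULLs on the t2 side.
- t1[5] cust_id=7 → no match; kept with NULLs on the t2 side.
- t1[6] cust_id=6 → no match; kept with NULLs on the t2 side.
- t1[7] cust_id=2 → 4 match(es) in t2 → 4 row(s).
- t1[8] cust_id=5 → 2 match(es) in t2 → 2 row(s).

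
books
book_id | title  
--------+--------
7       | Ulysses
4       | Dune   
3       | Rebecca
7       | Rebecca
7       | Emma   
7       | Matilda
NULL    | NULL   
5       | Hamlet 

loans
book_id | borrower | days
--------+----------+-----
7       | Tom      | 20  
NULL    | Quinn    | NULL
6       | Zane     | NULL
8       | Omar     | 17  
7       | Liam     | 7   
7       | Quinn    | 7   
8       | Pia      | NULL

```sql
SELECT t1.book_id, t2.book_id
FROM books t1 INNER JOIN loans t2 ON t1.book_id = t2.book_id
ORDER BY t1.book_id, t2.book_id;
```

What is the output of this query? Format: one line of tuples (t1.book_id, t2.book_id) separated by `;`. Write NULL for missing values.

INNER JOIN keeps only pairs where the ON condition holds.
Matching on t1.book_id = t2.book_id. A NULL in a compared column never satisfies the condition.
- t1 (book_id=7) pairs with 3 row(s) of t2.
- t1 (book_id=4) has no partner → excluded.
- t1 (book_id=3) has no partner → excluded.
- t1 (book_id=7) pairs with 3 row(s) of t2.
- t1 (book_id=7) pairs with 3 row(s) of t2.
- t1 (book_id=7) pairs with 3 row(s) of t2.
- t1 (book_id=NULL) has no partner → excluded.
- t1 (book_id=5) has no partner → excluded.

(7, 7); (7, 7); (7, 7); (7, 7); (7, 7); (7, 7); (7, 7); (7, 7); (7, 7); (7, 7); (7, 7); (7, 7)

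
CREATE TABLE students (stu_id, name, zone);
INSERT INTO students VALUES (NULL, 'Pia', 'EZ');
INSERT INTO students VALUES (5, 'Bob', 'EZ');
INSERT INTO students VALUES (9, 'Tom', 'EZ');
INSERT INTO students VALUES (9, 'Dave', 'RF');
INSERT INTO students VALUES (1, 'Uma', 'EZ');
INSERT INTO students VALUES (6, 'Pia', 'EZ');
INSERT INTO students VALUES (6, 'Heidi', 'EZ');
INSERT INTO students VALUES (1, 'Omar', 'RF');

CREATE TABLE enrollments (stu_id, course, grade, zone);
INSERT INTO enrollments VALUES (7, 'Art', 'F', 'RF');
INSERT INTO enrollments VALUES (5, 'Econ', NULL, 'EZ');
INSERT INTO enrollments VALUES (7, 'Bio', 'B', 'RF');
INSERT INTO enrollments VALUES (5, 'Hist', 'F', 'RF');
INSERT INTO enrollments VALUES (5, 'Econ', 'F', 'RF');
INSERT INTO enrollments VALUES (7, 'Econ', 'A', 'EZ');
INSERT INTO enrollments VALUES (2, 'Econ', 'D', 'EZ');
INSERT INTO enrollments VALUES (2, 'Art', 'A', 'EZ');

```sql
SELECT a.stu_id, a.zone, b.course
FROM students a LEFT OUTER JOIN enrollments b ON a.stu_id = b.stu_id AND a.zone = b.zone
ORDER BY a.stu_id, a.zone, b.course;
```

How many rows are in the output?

8

LEFT JOIN keeps every row from `students`; unmatched rows get NULL for `enrollments`'s columns.
Matching on a.stu_id = b.stu_id AND a.zone = b.zone. A NULL in a compared column never satisfies the condition.
- a[0] stu_id=NULL, zone=EZ → no match; kept with NULLs on the b side.
- a[1] stu_id=5, zone=EZ → 1 match(es) in b → 1 row(s).
- a[2] stu_id=9, zone=EZ → no match; kept with NULLs on the b side.
- a[3] stu_id=9, zone=RF → no match; kept with NULLs on the b side.
- a[4] stu_id=1, zone=EZ → no match; kept with NULLs on the b side.
- a[5] stu_id=6, zone=EZ → no match; kept with NULLs on the b side.
- a[6] stu_id=6, zone=EZ → no match; kept with NULLs on the b side.
- a[7] stu_id=1, zone=RF → no match; kept with NULLs on the b side.
Total: 1 matched + 7 padded = 8 rows.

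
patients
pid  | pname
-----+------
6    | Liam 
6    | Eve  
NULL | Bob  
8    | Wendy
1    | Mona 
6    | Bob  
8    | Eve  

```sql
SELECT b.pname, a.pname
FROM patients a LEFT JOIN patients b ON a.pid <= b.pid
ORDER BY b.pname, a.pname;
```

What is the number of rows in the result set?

26

LEFT JOIN keeps every row from `patients a`; unmatched rows get NULL for `patients b`'s columns.
Matching on a.pid <= b.pid. A NULL in a compared column never satisfies the condition.
- a[0] pid=6 → 5 match(es) in b → 5 row(s).
- a[1] pid=6 → 5 match(es) in b → 5 row(s).
- a[2] pid=NULL → no match; kept with NULLs on the b side.
- a[3] pid=8 → 2 match(es) in b → 2 row(s).
- a[4] pid=1 → 6 match(es) in b → 6 row(s).
- a[5] pid=6 → 5 match(es) in b → 5 row(s).
- a[6] pid=8 → 2 match(es) in b → 2 row(s).
Total: 25 matched + 1 padded = 26 rows.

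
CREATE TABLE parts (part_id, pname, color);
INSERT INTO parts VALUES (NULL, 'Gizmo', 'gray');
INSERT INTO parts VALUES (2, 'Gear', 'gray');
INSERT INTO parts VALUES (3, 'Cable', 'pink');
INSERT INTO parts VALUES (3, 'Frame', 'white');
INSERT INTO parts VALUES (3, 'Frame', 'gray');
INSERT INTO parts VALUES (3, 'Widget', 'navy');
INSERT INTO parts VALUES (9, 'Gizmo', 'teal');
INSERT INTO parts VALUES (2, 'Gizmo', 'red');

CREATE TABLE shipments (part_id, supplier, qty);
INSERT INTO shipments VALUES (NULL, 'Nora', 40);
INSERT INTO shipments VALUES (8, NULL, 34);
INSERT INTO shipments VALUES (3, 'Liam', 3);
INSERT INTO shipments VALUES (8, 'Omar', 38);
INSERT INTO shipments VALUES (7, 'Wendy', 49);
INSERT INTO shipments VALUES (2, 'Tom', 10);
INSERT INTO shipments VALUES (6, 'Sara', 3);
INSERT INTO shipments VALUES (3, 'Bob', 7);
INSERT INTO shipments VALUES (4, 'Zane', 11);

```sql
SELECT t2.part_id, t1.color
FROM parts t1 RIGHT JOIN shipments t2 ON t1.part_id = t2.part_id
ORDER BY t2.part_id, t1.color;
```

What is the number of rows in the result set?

16

RIGHT JOIN keeps every row from `shipments`; unmatched rows get NULL for `parts`'s columns.
Matching on t1.part_id = t2.part_id. A NULL in a compared column never satisfies the condition.
- t1[0] part_id=NULL → no match.
- t1[1] part_id=2 → 1 match(es) in t2 → 1 row(s).
- t1[2] part_id=3 → 2 match(es) in t2 → 2 row(s).
- t1[3] part_id=3 → 2 match(es) in t2 → 2 row(s).
- t1[4] part_id=3 → 2 match(es) in t2 → 2 row(s).
- t1[5] part_id=3 → 2 match(es) in t2 → 2 row(s).
- t1[6] part_id=9 → no match.
- t1[7] part_id=2 → 1 match(es) in t2 → 1 row(s).
- 6 t2 row(s) had no t1 match → kept, t1 columns NULL.
Total: 10 matched + 6 padded = 16 rows.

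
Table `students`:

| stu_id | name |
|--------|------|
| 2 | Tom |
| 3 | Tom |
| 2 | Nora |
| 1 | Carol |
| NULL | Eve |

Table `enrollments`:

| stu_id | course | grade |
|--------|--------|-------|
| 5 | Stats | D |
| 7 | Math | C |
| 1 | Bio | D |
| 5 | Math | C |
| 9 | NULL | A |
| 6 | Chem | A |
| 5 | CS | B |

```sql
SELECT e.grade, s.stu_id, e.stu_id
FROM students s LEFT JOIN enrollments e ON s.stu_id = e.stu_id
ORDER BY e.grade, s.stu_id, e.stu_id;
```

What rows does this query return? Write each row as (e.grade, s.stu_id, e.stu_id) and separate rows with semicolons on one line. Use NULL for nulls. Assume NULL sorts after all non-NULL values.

LEFT JOIN keeps every row from `students`; unmatched rows get NULL for `enrollments`'s columns.
Matching on s.stu_id = e.stu_id. A NULL in a compared column never satisfies the condition.
- s row (stu_id=2): no match → kept, e columns NULL.
- s row (stu_id=3): no match → kept, e columns NULL.
- s row (stu_id=2): no match → kept, e columns NULL.
- s row (stu_id=1): matches 1 e row(s) → 1 output row(s).
- s row (stu_id=NULL): no match → kept, e columns NULL.
After projecting and ordering:
e.grade | s.stu_id | e.stu_id
D | 1 | 1
NULL | 2 | NULL
NULL | 2 | NULL
NULL | 3 | NULL
NULL | NULL | NULL

(D, 1, 1); (NULL, 2, NULL); (NULL, 2, NULL); (NULL, 3, NULL); (NULL, NULL, NULL)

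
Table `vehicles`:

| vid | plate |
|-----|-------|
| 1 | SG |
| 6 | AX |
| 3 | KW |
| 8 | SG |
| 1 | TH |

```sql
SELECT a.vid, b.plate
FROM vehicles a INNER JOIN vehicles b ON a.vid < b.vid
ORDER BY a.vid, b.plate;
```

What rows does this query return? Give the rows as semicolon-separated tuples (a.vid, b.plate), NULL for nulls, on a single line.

(1, AX); (1, AX); (1, KW); (1, KW); (1, SG); (1, SG); (3, AX); (3, SG); (6, SG)

INNER JOIN keeps only pairs where the ON condition holds.
Matching on a.vid < b.vid.
Matched pairs: 9.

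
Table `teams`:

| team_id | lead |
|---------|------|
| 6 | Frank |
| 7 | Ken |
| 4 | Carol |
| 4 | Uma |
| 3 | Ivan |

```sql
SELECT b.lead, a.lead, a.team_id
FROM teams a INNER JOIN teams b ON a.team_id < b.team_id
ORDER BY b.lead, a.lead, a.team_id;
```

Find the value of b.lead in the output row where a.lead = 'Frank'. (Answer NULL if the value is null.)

INNER JOIN keeps only pairs where the ON condition holds.
Matching on a.team_id < b.team_id.
- team_id=6: 1 matching b row(s), so 1 row(s) emitted.
- team_id=7: no matching b row, dropped.
- team_id=4: 2 matching b row(s), so 2 row(s) emitted.
- team_id=4: 2 matching b row(s), so 2 row(s) emitted.
- team_id=3: 4 matching b row(s), so 4 row(s) emitted.

Ken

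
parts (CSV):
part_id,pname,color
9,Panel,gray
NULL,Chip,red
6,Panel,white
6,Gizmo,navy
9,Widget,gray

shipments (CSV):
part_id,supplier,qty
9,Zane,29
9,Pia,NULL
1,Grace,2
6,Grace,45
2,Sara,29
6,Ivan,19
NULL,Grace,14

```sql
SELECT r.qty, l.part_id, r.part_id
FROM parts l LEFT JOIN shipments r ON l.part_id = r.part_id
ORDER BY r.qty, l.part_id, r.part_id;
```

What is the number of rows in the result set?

9

LEFT JOIN keeps every row from `parts`; unmatched rows get NULL for `shipments`'s columns.
Matching on l.part_id = r.part_id. A NULL in a compared column never satisfies the condition.
- l row (part_id=9): matches 2 r row(s) → 2 output row(s).
- l row (part_id=NULL): no match → kept, r columns NULL.
- l row (part_id=6): matches 2 r row(s) → 2 output row(s).
- l row (part_id=6): matches 2 r row(s) → 2 output row(s).
- l row (part_id=9): matches 2 r row(s) → 2 output row(s).
Total: 8 matched + 1 padded = 9 rows.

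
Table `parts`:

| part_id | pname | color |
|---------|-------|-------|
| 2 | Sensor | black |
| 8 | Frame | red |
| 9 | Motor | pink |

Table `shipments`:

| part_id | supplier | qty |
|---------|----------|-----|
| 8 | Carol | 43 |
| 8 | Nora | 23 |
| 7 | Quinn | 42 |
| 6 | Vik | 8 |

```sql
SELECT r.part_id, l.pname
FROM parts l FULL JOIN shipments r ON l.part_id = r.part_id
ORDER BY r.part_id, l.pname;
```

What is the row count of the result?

6

FULL OUTER JOIN keeps every row from both sides; unmatched rows get NULL for the other side's columns.
Matching on l.part_id = r.part_id.
- l[0] part_id=2 → no match; kept with NULLs on the r side.
- l[1] part_id=8 → 2 match(es) in r → 2 row(s).
- l[2] part_id=9 → no match; kept with NULLs on the r side.
- plus 2 unmatched r row(s), each kept with NULL l columns.
Total: 2 matched + 4 padded = 6 rows.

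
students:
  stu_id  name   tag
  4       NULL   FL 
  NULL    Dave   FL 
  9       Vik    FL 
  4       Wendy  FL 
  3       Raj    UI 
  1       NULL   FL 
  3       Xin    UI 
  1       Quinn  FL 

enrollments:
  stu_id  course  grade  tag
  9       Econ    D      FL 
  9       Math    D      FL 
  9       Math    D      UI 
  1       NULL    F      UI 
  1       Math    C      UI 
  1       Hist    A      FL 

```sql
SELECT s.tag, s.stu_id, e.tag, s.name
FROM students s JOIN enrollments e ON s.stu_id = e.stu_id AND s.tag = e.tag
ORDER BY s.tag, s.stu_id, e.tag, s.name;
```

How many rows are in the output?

INNER JOIN keeps only pairs where the ON condition holds.
Matching on s.stu_id = e.stu_id AND s.tag = e.tag. A NULL in a compared column never satisfies the condition.
- stu_id=4, tag=FL: no matching e row, dropped.
- stu_id=NULL, tag=FL: no matching e row, dropped.
- stu_id=9, tag=FL: 2 matching e row(s), so 2 row(s) emitted.
- stu_id=4, tag=FL: no matching e row, dropped.
- stu_id=3, tag=UI: no matching e row, dropped.
- stu_id=1, tag=FL: 1 matching e row(s), so 1 row(s) emitted.
- stu_id=3, tag=UI: no matching e row, dropped.
- stu_id=1, tag=FL: 1 matching e row(s), so 1 row(s) emitted.
Total: 4 rows.

4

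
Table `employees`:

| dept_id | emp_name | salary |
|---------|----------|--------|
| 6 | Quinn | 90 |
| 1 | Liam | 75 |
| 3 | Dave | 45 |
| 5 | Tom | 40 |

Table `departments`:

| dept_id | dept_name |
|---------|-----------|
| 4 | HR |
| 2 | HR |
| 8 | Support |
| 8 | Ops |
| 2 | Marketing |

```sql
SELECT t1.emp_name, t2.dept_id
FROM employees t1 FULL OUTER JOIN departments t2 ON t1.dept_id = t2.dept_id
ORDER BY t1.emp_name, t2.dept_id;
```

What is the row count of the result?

9

FULL OUTER JOIN keeps every row from both sides; unmatched rows get NULL for the other side's columns.
Matching on t1.dept_id = t2.dept_id.
- dept_id=6: no t2 row matches, row kept with t2 columns NULL.
- dept_id=1: no t2 row matches, row kept with t2 columns NULL.
- dept_id=3: no t2 row matches, row kept with t2 columns NULL.
- dept_id=5: no t2 row matches, row kept with t2 columns NULL.
- 5 t2 row(s) had no t1 match → kept, t1 columns NULL.
Total: 0 matched + 9 padded = 9 rows.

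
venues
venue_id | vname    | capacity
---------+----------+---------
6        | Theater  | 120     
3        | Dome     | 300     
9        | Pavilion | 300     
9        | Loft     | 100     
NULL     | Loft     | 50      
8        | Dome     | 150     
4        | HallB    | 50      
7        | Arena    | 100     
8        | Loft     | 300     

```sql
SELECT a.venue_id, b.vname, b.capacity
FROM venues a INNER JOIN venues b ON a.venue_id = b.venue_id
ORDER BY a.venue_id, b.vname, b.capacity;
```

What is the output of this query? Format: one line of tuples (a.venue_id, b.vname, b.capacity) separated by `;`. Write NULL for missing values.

(3, Dome, 300); (4, HallB, 50); (6, Theater, 120); (7, Arena, 100); (8, Dome, 150); (8, Dome, 150); (8, Loft, 300); (8, Loft, 300); (9, Loft, 100); (9, Loft, 100); (9, Pavilion, 300); (9, Pavilion, 300)

INNER JOIN keeps only pairs where the ON condition holds.
Matching on a.venue_id = b.venue_id. A NULL in a compared column never satisfies the condition.
Matched pairs: 12.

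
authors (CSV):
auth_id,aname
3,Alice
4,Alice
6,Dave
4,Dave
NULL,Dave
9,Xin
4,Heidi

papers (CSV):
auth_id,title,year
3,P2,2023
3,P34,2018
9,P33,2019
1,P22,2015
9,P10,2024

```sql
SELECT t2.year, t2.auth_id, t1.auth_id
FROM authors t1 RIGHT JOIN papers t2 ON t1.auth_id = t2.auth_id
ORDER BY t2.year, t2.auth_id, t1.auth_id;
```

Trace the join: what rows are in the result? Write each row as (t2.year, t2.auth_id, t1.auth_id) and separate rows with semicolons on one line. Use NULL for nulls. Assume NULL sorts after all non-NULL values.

(2015, 1, NULL); (2018, 3, 3); (2019, 9, 9); (2023, 3, 3); (2024, 9, 9)

RIGHT JOIN keeps every row from `papers`; unmatched rows get NULL for `authors`'s columns.
Matching on t1.auth_id = t2.auth_id. A NULL in a compared column never satisfies the condition.
- t1 row (auth_id=3): matches 2 t2 row(s) → 2 output row(s).
- t1 row (auth_id=4): no match.
- t1 row (auth_id=6): no match.
- t1 row (auth_id=4): no match.
- t1 row (auth_id=NULL): no match.
- t1 row (auth_id=9): matches 2 t2 row(s) → 2 output row(s).
- t1 row (auth_id=4): no match.
- 1 row(s) from t2 found no t1 partner → padded with NULL.
After projecting and ordering:
t2.year | t2.auth_id | t1.auth_id
2015 | 1 | NULL
2018 | 3 | 3
2019 | 9 | 9
2023 | 3 | 3
2024 | 9 | 9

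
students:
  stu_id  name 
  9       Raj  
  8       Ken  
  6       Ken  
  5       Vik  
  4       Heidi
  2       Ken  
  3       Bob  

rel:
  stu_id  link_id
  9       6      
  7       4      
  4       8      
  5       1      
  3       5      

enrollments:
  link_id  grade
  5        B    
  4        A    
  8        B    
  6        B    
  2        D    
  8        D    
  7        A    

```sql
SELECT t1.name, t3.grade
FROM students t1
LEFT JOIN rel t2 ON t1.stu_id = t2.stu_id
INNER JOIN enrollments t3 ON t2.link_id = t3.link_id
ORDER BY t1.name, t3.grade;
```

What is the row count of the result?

4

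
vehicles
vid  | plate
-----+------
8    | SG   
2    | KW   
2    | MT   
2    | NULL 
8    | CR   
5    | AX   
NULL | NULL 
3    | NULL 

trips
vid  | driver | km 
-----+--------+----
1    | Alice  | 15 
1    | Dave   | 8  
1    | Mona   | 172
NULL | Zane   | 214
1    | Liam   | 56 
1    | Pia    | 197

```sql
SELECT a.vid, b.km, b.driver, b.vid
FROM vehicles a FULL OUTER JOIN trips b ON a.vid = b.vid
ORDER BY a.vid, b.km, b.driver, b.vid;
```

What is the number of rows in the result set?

14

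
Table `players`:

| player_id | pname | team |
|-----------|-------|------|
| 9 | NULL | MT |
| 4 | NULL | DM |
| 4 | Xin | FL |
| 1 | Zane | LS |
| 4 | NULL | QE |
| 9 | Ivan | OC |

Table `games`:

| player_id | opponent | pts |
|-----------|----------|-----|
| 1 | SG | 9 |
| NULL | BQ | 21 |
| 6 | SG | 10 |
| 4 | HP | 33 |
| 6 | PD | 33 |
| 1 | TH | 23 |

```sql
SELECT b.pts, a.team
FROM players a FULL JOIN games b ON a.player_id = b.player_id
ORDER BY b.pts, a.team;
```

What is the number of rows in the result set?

FULL OUTER JOIN keeps every row from both sides; unmatched rows get NULL for the other side's columns.
Matching on a.player_id = b.player_id. A NULL in a compared column never satisfies the condition.
- a (player_id=9) has no partner → padded with NULL.
- a (player_id=4) pairs with 1 row(s) of b.
- a (player_id=4) pairs with 1 row(s) of b.
- a (player_id=1) pairs with 2 row(s) of b.
- a (player_id=4) pairs with 1 row(s) of b.
- a (player_id=9) has no partner → padded with NULL.
- plus 3 unmatched b row(s), each kept with NULL a columns.
Total: 5 matched + 5 padded = 10 rows.

10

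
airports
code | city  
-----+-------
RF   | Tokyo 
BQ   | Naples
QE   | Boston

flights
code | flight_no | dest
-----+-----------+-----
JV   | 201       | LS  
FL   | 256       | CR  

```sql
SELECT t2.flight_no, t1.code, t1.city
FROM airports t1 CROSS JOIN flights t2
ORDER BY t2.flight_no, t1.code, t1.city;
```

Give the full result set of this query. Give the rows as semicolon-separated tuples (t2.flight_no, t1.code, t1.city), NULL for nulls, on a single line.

CROSS JOIN pairs every row of `airports` with every row of `flights`: 3 × 2 = 6 rows.
After projecting and ordering:
t2.flight_no | t1.code | t1.city
201 | BQ | Naples
201 | QE | Boston
201 | RF | Tokyo
256 | BQ | Naples
256 | QE | Boston
256 | RF | Tokyo

(201, BQ, Naples); (201, QE, Boston); (201, RF, Tokyo); (256, BQ, Naples); (256, QE, Boston); (256, RF, Tokyo)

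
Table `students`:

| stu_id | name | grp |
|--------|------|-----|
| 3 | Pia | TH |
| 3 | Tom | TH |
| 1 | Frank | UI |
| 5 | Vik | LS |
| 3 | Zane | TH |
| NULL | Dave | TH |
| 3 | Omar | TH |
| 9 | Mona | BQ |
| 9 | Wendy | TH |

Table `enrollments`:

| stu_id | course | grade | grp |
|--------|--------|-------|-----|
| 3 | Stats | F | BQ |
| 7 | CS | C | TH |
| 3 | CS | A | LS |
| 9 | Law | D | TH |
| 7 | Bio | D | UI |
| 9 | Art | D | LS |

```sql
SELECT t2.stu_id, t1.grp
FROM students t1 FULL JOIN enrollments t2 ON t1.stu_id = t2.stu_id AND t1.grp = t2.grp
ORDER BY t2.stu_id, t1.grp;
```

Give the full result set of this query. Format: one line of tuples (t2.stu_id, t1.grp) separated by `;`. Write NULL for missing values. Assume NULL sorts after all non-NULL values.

(3, NULL); (3, NULL); (7, NULL); (7, NULL); (9, TH); (9, NULL); (NULL, BQ); (NULL, LS); (NULL, TH); (NULL, TH); (NULL, TH); (NULL, TH); (NULL, TH); (NULL, UI)

FULL OUTER JOIN keeps every row from both sides; unmatched rows get NULL for the other side's columns.
Matching on t1.stu_id = t2.stu_id AND t1.grp = t2.grp. A NULL in a compared column never satisfies the condition.
- stu_id=3, grp=TH: no t2 row matches, row kept with t2 columns NULL.
- stu_id=3, grp=TH: no t2 row matches, row kept with t2 columns NULL.
- stu_id=1, grp=UI: no t2 row matches, row kept with t2 columns NULL.
- stu_id=5, grp=LS: no t2 row matches, row kept with t2 columns NULL.
- stu_id=3, grp=TH: no t2 row matches, row kept with t2 columns NULL.
- stu_id=NULL, grp=TH: no t2 row matches, row kept with t2 columns NULL.
- stu_id=3, grp=TH: no t2 row matches, row kept with t2 columns NULL.
- stu_id=9, grp=BQ: no t2 row matches, row kept with t2 columns NULL.
- stu_id=9, grp=TH: 1 matching t2 row(s), so 1 row(s) emitted.
- plus 5 unmatched t2 row(s), each kept with NULL t1 columns.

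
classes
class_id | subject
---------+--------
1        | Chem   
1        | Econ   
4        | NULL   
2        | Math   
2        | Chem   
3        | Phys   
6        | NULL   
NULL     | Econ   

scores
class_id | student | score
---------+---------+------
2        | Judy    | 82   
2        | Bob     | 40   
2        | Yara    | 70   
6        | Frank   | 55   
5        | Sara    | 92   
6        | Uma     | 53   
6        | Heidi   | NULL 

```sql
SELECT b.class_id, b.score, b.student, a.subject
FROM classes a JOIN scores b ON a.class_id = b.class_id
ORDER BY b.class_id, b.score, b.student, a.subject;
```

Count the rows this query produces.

INNER JOIN keeps only pairs where the ON condition holds.
Matching on a.class_id = b.class_id. A NULL in a compared column never satisfies the condition.
Matched pairs: 9.
Total: 9 rows.

9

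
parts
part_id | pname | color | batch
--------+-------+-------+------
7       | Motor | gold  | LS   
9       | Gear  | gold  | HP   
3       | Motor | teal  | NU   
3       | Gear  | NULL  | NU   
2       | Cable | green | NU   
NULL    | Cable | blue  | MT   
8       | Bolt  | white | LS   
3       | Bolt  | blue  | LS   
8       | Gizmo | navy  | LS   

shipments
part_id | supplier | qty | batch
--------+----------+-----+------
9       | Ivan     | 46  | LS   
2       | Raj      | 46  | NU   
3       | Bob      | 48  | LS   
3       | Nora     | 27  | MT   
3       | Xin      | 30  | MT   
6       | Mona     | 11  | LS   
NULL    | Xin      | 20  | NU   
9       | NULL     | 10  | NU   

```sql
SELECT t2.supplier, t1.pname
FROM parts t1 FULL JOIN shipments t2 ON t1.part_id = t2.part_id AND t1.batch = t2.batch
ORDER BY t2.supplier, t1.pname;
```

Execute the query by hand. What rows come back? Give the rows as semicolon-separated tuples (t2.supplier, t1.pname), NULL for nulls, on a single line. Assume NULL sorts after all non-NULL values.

(Bob, Bolt); (Ivan, NULL); (Mona, NULL); (Nora, NULL); (Raj, Cable); (Xin, NULL); (Xin, NULL); (NULL, Bolt); (NULL, Cable); (NULL, Gear); (NULL, Gear); (NULL, Gizmo); (NULL, Motor); (NULL, Motor); (NULL, NULL)

FULL OUTER JOIN keeps every row from both sides; unmatched rows get NULL for the other side's columns.
Matching on t1.part_id = t2.part_id AND t1.batch = t2.batch. A NULL in a compared column never satisfies the condition.
Matched pairs: 2; unmatched t1 rows kept: 7; unmatched t2 rows kept: 6.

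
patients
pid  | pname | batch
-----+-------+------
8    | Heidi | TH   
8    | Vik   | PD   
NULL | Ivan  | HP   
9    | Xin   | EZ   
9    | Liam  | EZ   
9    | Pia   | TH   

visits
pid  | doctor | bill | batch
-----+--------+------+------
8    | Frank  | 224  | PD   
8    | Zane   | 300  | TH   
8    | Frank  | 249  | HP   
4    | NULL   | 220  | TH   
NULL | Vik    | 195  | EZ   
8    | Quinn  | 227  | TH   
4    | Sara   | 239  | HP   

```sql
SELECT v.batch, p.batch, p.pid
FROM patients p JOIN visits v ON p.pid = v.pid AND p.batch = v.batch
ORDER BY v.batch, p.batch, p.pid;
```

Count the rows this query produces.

INNER JOIN keeps only pairs where the ON condition holds.
Matching on p.pid = v.pid AND p.batch = v.batch. A NULL in a compared column never satisfies the condition.
Matched pairs: 3.
Total: 3 rows.

3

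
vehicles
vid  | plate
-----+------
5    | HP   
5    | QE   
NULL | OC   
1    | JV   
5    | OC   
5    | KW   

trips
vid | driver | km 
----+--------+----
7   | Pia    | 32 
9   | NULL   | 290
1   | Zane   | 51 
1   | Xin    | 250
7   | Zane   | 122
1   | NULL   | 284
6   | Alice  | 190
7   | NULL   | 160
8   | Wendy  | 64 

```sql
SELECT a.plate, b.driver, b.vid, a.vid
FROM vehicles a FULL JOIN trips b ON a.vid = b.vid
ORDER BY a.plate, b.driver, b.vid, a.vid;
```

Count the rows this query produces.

14

FULL OUTER JOIN keeps every row from both sides; unmatched rows get NULL for the other side's columns.
Matching on a.vid = b.vid. A NULL in a compared column never satisfies the condition.
- vid=5: no b row matches, row kept with b columns NULL.
- vid=5: no b row matches, row kept with b columns NULL.
- vid=NULL: no b row matches, row kept with b columns NULL.
- vid=1: 3 matching b row(s), so 3 row(s) emitted.
- vid=5: no b row matches, row kept with b columns NULL.
- vid=5: no b row matches, row kept with b columns NULL.
- 6 row(s) from b found no a partner → padded with NULL.
Total: 3 matched + 11 padded = 14 rows.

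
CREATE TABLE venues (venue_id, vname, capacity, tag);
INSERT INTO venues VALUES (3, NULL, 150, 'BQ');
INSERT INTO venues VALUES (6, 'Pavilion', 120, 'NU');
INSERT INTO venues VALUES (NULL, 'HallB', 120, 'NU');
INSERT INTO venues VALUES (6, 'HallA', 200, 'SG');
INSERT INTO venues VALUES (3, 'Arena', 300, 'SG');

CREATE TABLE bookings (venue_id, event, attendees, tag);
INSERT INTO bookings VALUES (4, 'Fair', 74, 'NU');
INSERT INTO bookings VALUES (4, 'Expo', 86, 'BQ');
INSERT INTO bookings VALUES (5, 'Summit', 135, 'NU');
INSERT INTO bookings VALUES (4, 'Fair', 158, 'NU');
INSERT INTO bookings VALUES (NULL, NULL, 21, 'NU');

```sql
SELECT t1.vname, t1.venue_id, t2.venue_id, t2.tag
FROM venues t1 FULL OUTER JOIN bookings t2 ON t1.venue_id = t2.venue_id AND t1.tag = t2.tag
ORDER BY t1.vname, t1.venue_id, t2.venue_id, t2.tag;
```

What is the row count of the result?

10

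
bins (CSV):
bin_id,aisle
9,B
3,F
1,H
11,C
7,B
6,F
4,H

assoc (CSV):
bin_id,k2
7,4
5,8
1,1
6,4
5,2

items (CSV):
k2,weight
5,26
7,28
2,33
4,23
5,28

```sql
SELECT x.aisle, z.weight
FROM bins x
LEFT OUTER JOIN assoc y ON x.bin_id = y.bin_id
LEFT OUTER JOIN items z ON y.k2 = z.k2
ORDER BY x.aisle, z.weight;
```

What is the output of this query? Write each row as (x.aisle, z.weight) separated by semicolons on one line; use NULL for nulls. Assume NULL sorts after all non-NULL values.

(B, 23); (B, NULL); (C, NULL); (F, 23); (F, NULL); (H, NULL); (H, NULL)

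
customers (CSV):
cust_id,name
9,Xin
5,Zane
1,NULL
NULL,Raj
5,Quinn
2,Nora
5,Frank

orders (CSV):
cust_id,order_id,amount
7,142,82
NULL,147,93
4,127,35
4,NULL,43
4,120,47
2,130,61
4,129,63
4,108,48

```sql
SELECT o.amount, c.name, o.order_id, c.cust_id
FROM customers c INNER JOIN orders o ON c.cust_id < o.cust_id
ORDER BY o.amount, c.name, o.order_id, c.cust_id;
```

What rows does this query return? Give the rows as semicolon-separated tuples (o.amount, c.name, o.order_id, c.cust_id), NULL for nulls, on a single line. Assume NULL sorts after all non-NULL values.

(35, Nora, 127, 2); (35, NULL, 127, 1); (43, Nora, NULL, 2); (43, NULL, NULL, 1); (47, Nora, 120, 2); (47, NULL, 120, 1); (48, Nora, 108, 2); (48, NULL, 108, 1); (61, NULL, 130, 1); (63, Nora, 129, 2); (63, NULL, 129, 1); (82, Frank, 142, 5); (82, Nora, 142, 2); (82, Quinn, 142, 5); (82, Zane, 142, 5); (82, NULL, 142, 1)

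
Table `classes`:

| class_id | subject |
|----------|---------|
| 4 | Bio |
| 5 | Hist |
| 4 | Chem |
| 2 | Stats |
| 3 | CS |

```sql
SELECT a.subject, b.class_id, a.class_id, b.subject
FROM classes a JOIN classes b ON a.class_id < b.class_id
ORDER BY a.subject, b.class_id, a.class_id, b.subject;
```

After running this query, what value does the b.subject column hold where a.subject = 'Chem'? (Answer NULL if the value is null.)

Hist

INNER JOIN keeps only pairs where the ON condition holds.
Matching on a.class_id < b.class_id.
Matched pairs: 9.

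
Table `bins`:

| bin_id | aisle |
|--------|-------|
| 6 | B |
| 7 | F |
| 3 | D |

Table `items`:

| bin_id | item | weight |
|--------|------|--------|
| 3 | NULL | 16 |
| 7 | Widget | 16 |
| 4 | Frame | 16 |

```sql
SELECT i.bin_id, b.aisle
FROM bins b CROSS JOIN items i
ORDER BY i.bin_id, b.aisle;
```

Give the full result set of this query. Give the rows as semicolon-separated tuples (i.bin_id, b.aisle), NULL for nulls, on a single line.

(3, B); (3, D); (3, F); (4, B); (4, D); (4, F); (7, B); (7, D); (7, F)

CROSS JOIN pairs every row of `bins` with every row of `items`: 3 × 3 = 9 rows.
After projecting and ordering:
i.bin_id | b.aisle
3 | B
3 | D
3 | F
4 | B
4 | D
4 | F
7 | B
7 | D
7 | F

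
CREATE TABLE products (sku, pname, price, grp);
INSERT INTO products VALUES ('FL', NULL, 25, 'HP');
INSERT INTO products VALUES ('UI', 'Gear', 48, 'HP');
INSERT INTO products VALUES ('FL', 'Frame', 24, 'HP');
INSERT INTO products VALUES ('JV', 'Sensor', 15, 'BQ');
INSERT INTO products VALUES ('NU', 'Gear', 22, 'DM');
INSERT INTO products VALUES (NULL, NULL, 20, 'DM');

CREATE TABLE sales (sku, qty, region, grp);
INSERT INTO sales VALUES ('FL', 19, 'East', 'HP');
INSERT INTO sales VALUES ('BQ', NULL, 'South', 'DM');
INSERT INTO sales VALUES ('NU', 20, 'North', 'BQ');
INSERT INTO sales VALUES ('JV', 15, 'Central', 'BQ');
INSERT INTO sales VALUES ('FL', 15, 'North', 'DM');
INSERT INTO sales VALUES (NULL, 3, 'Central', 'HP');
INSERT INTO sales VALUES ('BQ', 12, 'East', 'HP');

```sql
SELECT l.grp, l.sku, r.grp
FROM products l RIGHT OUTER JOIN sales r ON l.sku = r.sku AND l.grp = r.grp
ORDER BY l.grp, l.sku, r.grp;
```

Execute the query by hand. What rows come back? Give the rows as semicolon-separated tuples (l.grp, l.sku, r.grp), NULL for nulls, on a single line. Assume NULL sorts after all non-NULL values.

(BQ, JV, BQ); (HP, FL, HP); (HP, FL, HP); (NULL, NULL, BQ); (NULL, NULL, DM); (NULL, NULL, DM); (NULL, NULL, HP); (NULL, NULL, HP)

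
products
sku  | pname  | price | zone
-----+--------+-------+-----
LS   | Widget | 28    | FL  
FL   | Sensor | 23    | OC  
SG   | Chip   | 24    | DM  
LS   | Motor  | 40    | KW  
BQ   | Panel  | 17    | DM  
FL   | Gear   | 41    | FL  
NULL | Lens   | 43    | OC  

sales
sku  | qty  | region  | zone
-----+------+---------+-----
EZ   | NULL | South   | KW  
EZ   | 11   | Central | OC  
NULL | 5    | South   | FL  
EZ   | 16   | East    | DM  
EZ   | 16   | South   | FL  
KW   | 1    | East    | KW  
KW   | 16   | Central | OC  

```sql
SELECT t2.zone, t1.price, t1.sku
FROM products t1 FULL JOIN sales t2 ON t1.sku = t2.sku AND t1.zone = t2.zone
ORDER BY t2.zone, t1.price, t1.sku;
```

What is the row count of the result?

14

FULL OUTER JOIN keeps every row from both sides; unmatched rows get NULL for the other side's columns.
Matching on t1.sku = t2.sku AND t1.zone = t2.zone. A NULL in a compared column never satisfies the condition.
- t1 (sku=LS, zone=FL) has no partner → padded with NULL.
- t1 (sku=FL, zone=OC) has no partner → padded with NULL.
- t1 (sku=SG, zone=DM) has no partner → padded with NULL.
- t1 (sku=LS, zone=KW) has no partner → padded with NULL.
- t1 (sku=BQ, zone=DM) has no partner → padded with NULL.
- t1 (sku=FL, zone=FL) has no partner → padded with NULL.
- t1 (sku=NULL, zone=OC) has no partner → padded with NULL.
- 7 t2 row(s) had no t1 match → kept, t1 columns NULL.
Total: 0 matched + 14 padded = 14 rows.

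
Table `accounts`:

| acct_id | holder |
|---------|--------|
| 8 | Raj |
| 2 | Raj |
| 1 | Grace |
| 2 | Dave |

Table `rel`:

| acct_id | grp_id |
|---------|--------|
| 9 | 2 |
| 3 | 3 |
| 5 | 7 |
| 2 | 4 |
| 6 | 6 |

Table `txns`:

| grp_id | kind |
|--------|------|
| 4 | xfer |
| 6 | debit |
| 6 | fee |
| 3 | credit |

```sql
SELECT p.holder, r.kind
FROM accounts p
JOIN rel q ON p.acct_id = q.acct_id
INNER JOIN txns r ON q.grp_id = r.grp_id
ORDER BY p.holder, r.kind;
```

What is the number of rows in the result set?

Step 1 — p INNER JOIN q on acct_id → 2 row(s).
Then INNER JOIN `txns r` on grp_id: keep only rows whose q.grp_id appears in r.
Result: 2 row(s).

2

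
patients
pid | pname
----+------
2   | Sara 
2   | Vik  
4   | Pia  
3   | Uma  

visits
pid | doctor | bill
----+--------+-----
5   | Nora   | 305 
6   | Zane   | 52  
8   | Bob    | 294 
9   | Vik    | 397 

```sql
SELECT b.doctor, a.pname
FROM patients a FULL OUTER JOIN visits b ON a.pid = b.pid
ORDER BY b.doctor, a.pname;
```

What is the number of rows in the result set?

FULL OUTER JOIN keeps every row from both sides; unmatched rows get NULL for the other side's columns.
Matching on a.pid = b.pid.
- a row (pid=2): no match → kept, b columns NULL.
- a row (pid=2): no match → kept, b columns NULL.
- a row (pid=4): no match → kept, b columns NULL.
- a row (pid=3): no match → kept, b columns NULL.
- 4 row(s) from b found no a partner → padded with NULL.
Total: 0 matched + 8 padded = 8 rows.

8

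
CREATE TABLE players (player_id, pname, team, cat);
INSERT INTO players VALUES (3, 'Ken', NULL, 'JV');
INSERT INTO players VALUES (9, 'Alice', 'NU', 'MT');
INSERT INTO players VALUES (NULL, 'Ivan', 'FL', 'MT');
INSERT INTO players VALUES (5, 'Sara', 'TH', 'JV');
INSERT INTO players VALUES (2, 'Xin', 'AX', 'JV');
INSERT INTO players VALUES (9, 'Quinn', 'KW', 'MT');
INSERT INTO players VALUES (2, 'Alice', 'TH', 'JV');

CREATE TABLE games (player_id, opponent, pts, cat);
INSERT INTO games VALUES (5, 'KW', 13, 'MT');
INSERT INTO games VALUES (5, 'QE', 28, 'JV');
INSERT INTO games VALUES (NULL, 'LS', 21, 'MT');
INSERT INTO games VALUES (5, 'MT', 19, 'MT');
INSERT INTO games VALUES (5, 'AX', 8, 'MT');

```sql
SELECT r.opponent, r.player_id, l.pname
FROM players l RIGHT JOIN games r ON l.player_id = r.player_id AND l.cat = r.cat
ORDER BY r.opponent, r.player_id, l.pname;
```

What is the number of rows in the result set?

RIGHT JOIN keeps every row from `games`; unmatched rows get NULL for `players`'s columns.
Matching on l.player_id = r.player_id AND l.cat = r.cat. A NULL in a compared column never satisfies the condition.
Matched pairs: 1; unmatched r rows kept: 4.
Total: 1 matched + 4 padded = 5 rows.

5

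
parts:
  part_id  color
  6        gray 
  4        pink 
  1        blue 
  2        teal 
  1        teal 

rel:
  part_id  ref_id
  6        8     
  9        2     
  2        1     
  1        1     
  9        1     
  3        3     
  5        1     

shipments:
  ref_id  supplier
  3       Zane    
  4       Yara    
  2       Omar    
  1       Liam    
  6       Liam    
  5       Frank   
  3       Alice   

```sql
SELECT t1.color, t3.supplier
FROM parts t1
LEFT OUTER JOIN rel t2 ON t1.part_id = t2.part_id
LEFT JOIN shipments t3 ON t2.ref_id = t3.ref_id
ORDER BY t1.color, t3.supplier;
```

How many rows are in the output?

5

Evaluate left to right. First `parts t1 LEFT JOIN rel t2` on part_id: 5 row(s).
Then LEFT JOIN `shipments t3` on ref_id: each of those 5 rows is kept; rows whose t2.ref_id has no match in t3 get NULL for t3's columns.
Result: 5 row(s).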